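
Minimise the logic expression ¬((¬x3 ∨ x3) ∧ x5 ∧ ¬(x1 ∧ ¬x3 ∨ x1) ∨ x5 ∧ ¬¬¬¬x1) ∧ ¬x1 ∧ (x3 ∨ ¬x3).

¬x5 ∧ ¬x1

¬((¬x3 ∨ x3) ∧ x5 ∧ ¬(x1 ∧ ¬x3 ∨ x1) ∨ x5 ∧ ¬¬¬¬x1) ∧ ¬x1 ∧ (x3 ∨ ¬x3)
= ¬((¬x3 ∨ x3) ∧ x5 ∧ ¬(x1 ∧ ¬x3 ∨ x1) ∨ x5 ∧ ¬¬x1) ∧ ¬x1 ∧ (x3 ∨ ¬x3)   [double negation]
= ¬((¬x3 ∨ x3) ∧ x5 ∧ ¬(x1 ∧ ¬x3 ∨ x1) ∨ x5 ∧ ¬¬x1) ∧ ¬x1   [complement / identity]
= ¬(x5 ∧ ¬(x1 ∧ ¬x3 ∨ x1) ∨ x5 ∧ ¬¬x1) ∧ ¬x1   [complement / identity]
= ¬(x5 ∧ ¬x1 ∨ x5 ∧ ¬¬x1) ∧ ¬x1   [absorption]
= ¬(x5 ∧ ¬x1 ∨ x5 ∧ x1) ∧ ¬x1   [double negation]
= ¬x5 ∧ ¬x1   [distribution]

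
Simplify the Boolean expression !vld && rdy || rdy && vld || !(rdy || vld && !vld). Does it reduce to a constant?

!vld && rdy || rdy && vld || !(rdy || vld && !vld)
= rdy || !(rdy || vld && !vld)
= rdy || !rdy
= true

true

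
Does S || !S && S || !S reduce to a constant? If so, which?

S || !S && S || !S
= S || !S   (complement / identity)
= true   (complement)

yes, True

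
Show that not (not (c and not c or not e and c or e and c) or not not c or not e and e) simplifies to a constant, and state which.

False

not (not (c and not c or not e and c or e and c) or not not c or not e and e)
= not (not (c and not c or not e and c or e and c) or not not c)   — complement / identity
= not (not (c and not c or c) or not not c)   — distribution
= (c and not c or c) and not c   — De Morgan
= c and not c   — complement / identity
= False   — complement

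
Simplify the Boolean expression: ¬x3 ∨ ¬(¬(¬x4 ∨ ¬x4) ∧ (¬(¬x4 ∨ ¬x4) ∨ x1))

¬x3 ∨ ¬x4

¬x3 ∨ ¬(¬(¬x4 ∨ ¬x4) ∧ (¬(¬x4 ∨ ¬x4) ∨ x1))
= ¬x3 ∨ ¬¬(¬x4 ∨ ¬x4)   — absorption
= ¬x3 ∨ ¬(x4 ∧ x4)   — De Morgan
= ¬x3 ∨ ¬x4   — idempotence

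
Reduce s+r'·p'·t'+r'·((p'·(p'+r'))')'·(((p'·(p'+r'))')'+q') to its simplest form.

s+r'·p'·t'+r'·((p'·(p'+r'))')'·(((p'·(p'+r'))')'+q')
= s+r'·p'·t'+r'·((p'·(p'+r'))')'   (absorption)
= s+r'·p'·t'+r'·((p')')'   (absorption)
= s+r'·p'·t'+r'·p'   (double negation)
= s+r'·p'   (absorption)

s+r'·p'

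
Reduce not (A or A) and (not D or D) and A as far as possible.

False

not (A or A) and (not D or D) and A
= not (A or A) and A   [complement / identity]
= not A and A   [idempotence]
= False   [complement]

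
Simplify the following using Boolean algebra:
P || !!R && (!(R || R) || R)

P || !!R && (!(R || R) || R)
= P || R && (!(R || R) || R)   [double negation]
= P || R && (!R || R)   [idempotence]
= P || R   [complement / identity]

P || R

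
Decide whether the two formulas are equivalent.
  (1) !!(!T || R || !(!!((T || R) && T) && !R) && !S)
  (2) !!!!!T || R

E1: !!(!T || R || !(!!((T || R) && T) && !R) && !S)
    = !!(!T || R || (!((T || R) && T) || R) && !S)   — De Morgan
    = !T || R || (!((T || R) && T) || R) && !S   — double negation
    = !T || R || (!T || R) && !S   — absorption
    = !T || R   — absorption
E2: !!!!!T || R
    = !!!T || R   — double negation
    = !T || R   — double negation
Both reduce to !T || R, so they are equivalent.

Yes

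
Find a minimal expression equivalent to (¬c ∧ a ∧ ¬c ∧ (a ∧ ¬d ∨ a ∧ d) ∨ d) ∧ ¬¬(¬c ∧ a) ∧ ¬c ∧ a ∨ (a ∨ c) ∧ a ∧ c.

(¬c ∧ a ∧ ¬c ∧ (a ∧ ¬d ∨ a ∧ d) ∨ d) ∧ ¬¬(¬c ∧ a) ∧ ¬c ∧ a ∨ (a ∨ c) ∧ a ∧ c
= (¬c ∧ a ∧ ¬c ∧ a ∨ d) ∧ ¬¬(¬c ∧ a) ∧ ¬c ∧ a ∨ (a ∨ c) ∧ a ∧ c   — distribution
= (¬c ∧ a ∧ ¬c ∧ a ∨ d) ∧ ¬c ∧ a ∧ ¬c ∧ a ∨ (a ∨ c) ∧ a ∧ c   — double negation
= ¬c ∧ a ∧ ¬c ∧ a ∨ (a ∨ c) ∧ a ∧ c   — absorption
= ¬c ∧ a ∧ ¬c ∧ a ∨ a ∧ c   — absorption
= ¬c ∧ a ∨ a ∧ c   — idempotence
= a   — distribution

a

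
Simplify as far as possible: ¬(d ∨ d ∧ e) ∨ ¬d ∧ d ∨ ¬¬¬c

¬d ∨ ¬c

¬(d ∨ d ∧ e) ∨ ¬d ∧ d ∨ ¬¬¬c
= ¬(d ∨ d ∧ e) ∨ ¬d ∧ d ∨ ¬c   (double negation)
= ¬d ∨ ¬d ∧ d ∨ ¬c   (absorption)
= ¬d ∨ ¬c   (complement / identity)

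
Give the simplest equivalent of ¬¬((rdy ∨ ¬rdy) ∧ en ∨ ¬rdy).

¬¬((rdy ∨ ¬rdy) ∧ en ∨ ¬rdy)
= (rdy ∨ ¬rdy) ∧ en ∨ ¬rdy
= en ∨ ¬rdy

en ∨ ¬rdy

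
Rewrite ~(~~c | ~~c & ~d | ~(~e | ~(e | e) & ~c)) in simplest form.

~(~~c | ~~c & ~d | ~(~e | ~(e | e) & ~c))
= ~(~~c | ~~c & ~d | ~(~e | ~e & ~c))
= ~(~~c | ~~c & ~d | ~~e)
= ~(~~c | ~~e)
= ~c & ~e

~c & ~e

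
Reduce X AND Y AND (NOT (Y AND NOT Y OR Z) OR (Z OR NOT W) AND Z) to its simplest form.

X AND Y

X AND Y AND (NOT (Y AND NOT Y OR Z) OR (Z OR NOT W) AND Z)
= X AND Y AND (NOT Z OR (Z OR NOT W) AND Z)   — complement / identity
= X AND Y AND (NOT Z OR Z)   — absorption
= X AND Y   — complement / identity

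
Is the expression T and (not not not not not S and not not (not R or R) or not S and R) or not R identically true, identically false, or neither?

T and (not not not not not S and not not (not R or R) or not S and R) or not R
= T and (not not not not not S and (not R or R) or not S and R) or not R   [double negation]
= T and (not not not not not S or not S and R) or not R   [complement / identity]
= T and (not not not S or not S and R) or not R   [double negation]
= T and (not S or not S and R) or not R   [double negation]
= T and not S or not R   [absorption]
This depends on R, S, T, so it is not a constant.

neither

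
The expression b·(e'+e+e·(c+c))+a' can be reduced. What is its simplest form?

b+a'

b·(e'+e+e·(c+c))+a'
= b·(e'+e+e·c)+a'   [idempotence]
= b·(e'+e)+a'   [absorption]
= b+a'   [complement / identity]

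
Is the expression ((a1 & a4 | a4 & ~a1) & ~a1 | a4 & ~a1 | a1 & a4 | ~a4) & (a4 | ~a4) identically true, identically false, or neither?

identically true

((a1 & a4 | a4 & ~a1) & ~a1 | a4 & ~a1 | a1 & a4 | ~a4) & (a4 | ~a4)
= ((a1 & a4 | a4 & ~a1) & ~a1 | a4 | ~a4) & (a4 | ~a4)   [distribution]
= (a4 & ~a1 | a4 | ~a4) & (a4 | ~a4)   [distribution]
= (a4 | ~a4) & (a4 | ~a4)   [absorption]
= a4 | ~a4   [idempotence]
= 1   [complement]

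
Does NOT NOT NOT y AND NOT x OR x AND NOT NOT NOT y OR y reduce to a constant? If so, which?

NOT NOT NOT y AND NOT x OR x AND NOT NOT NOT y OR y
= NOT NOT NOT y OR y   — distribution
= NOT y OR y   — double negation
= TRUE   — complement

yes, True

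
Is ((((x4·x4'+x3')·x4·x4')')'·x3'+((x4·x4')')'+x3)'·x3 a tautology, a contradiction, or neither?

((((x4·x4'+x3')·x4·x4')')'·x3'+((x4·x4')')'+x3)'·x3
= (((x4·x4')')'·x3'+((x4·x4')')'+x3)'·x3   (absorption)
= (((x4·x4')')'+x3)'·x3   (absorption)
= (x4·x4'+x3)'·x3   (double negation)
= x3'·x3   (complement / identity)
= 0   (complement)

contradiction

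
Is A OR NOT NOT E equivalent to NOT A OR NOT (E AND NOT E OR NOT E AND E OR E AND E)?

No

E1: A OR NOT NOT E
    = A OR E   [double negation]
E2: NOT A OR NOT (E AND NOT E OR NOT E AND E OR E AND E)
    = NOT A OR NOT (E AND NOT E OR E)   [distribution]
    = NOT A OR NOT E   [complement / identity]
These differ: at A=0, E=0, E1 = 0 but E2 = 1.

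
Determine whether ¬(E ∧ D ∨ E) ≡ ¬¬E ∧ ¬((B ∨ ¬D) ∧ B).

No

E1: ¬(E ∧ D ∨ E)
    = ¬E
E2: ¬¬E ∧ ¬((B ∨ ¬D) ∧ B)
    = E ∧ ¬((B ∨ ¬D) ∧ B)
    = E ∧ ¬B
These differ: at B=0, D=0, E=0, E1 = 1 but E2 = 0.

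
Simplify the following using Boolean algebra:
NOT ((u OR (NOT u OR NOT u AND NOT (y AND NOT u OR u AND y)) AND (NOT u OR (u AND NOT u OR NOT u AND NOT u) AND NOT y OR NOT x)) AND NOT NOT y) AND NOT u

NOT ((u OR (NOT u OR NOT u AND NOT (y AND NOT u OR u AND y)) AND (NOT u OR (u AND NOT u OR NOT u AND NOT u) AND NOT y OR NOT x)) AND NOT NOT y) AND NOT u
= NOT ((u OR (NOT u OR NOT u AND NOT (y AND NOT u OR u AND y)) AND (NOT u OR (u AND NOT u OR NOT u AND NOT u) AND NOT y OR NOT x)) AND y) AND NOT u
= NOT ((u OR (NOT u OR NOT u AND NOT (y AND NOT u OR u AND y)) AND (NOT u OR NOT u AND NOT y OR NOT x)) AND y) AND NOT u
= NOT ((u OR (NOT u OR NOT u AND NOT y) AND (NOT u OR NOT u AND NOT y OR NOT x)) AND y) AND NOT u
= NOT ((u OR NOT u OR NOT u AND NOT y) AND y) AND NOT u
= NOT ((u OR NOT u) AND y) AND NOT u
= NOT y AND NOT u

NOT y AND NOT u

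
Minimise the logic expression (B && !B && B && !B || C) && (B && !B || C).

C

(B && !B && B && !B || C) && (B && !B || C)
= (B && !B || C) && (B && !B || C)   — idempotence
= B && !B || C   — idempotence
= C   — complement / identity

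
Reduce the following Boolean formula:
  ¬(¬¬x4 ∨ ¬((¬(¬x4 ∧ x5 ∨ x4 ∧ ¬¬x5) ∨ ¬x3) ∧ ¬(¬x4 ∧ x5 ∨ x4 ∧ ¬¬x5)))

¬x4 ∧ ¬x5

¬(¬¬x4 ∨ ¬((¬(¬x4 ∧ x5 ∨ x4 ∧ ¬¬x5) ∨ ¬x3) ∧ ¬(¬x4 ∧ x5 ∨ x4 ∧ ¬¬x5)))
= ¬(¬¬x4 ∨ ¬¬(¬x4 ∧ x5 ∨ x4 ∧ ¬¬x5))   [absorption]
= ¬(¬¬x4 ∨ ¬¬(¬x4 ∧ x5 ∨ x4 ∧ x5))   [double negation]
= ¬x4 ∧ ¬(¬x4 ∧ x5 ∨ x4 ∧ x5)   [De Morgan]
= ¬x4 ∧ ¬x5   [distribution]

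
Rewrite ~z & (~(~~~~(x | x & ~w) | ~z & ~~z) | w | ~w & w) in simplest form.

~z & (~x | w)

~z & (~(~~~~(x | x & ~w) | ~z & ~~z) | w | ~w & w)
= ~z & (~(~~~~x | ~z & ~~z) | w | ~w & w)
= ~z & (~(~~x | ~z & ~~z) | w | ~w & w)
= ~z & (~(~~x | ~z & ~~z) | w)
= ~z & (~(~~x | ~z & z) | w)
= ~z & (~~~x | w)
= ~z & (~x | w)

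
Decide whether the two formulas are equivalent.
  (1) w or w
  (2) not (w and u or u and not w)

E1: w or w
    = w   [idempotence]
E2: not (w and u or u and not w)
    = not u   [distribution]
These differ: at u=0, w=0, E1 = 0 but E2 = 1.

No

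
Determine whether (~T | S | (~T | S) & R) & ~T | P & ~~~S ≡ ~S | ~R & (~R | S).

No

E1: (~T | S | (~T | S) & R) & ~T | P & ~~~S
    = (~T | S) & ~T | P & ~~~S
    = ~T | P & ~~~S
    = ~T | P & ~S
E2: ~S | ~R & (~R | S)
    = ~S | ~R
These differ: at P=0, R=0, S=0, T=1, E1 = 0 but E2 = 1.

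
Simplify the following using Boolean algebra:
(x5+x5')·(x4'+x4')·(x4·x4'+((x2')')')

x4'·x2'

(x5+x5')·(x4'+x4')·(x4·x4'+((x2')')')
= (x4'+x4')·(x4·x4'+((x2')')')
= (x4'+x4')·(x4·x4'+x2')
= x4'·(x4·x4'+x2')
= x4'·x2'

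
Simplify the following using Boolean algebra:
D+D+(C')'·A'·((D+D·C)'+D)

D+C·A'

D+D+(C')'·A'·((D+D·C)'+D)
= D+D+(C')'·A'·(D'+D)   [absorption]
= D+D+C·A'·(D'+D)   [double negation]
= D+D+C·A'   [complement / identity]
= D+C·A'   [idempotence]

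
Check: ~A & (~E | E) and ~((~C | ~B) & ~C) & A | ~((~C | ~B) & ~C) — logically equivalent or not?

No

E1: ~A & (~E | E)
    = ~A
E2: ~((~C | ~B) & ~C) & A | ~((~C | ~B) & ~C)
    = ~((~C | ~B) & ~C)
    = ~~C
    = C
These differ: at A=1, B=0, C=1, E=0, E1 = 0 but E2 = 1.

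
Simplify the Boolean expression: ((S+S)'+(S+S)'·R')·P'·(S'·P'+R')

((S+S)'+(S+S)'·R')·P'·(S'·P'+R')
= (S+S)'·P'·(S'·P'+R')
= S'·P'·(S'·P'+R')
= S'·P'

S'·P'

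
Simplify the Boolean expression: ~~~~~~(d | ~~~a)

~~~~~~(d | ~~~a)
= ~~~~~~(d | ~a)   (double negation)
= ~~~~(d | ~a)   (double negation)
= ~~(d | ~a)   (double negation)
= d | ~a   (double negation)

d | ~a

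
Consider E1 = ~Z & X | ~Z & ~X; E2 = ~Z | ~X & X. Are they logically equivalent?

E1: ~Z & X | ~Z & ~X
    = ~Z   [distribution]
E2: ~Z | ~X & X
    = ~Z   [complement / identity]
Both reduce to ~Z, so they are equivalent.

Yes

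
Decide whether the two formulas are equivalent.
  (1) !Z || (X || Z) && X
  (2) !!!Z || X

E1: !Z || (X || Z) && X
    = !Z || X
E2: !!!Z || X
    = !Z || X
Both reduce to !Z || X, so they are equivalent.

Yes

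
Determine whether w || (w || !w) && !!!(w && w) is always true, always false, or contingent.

w || (w || !w) && !!!(w && w)
= w || (w || !w) && !!!w   (idempotence)
= w || (w || !w) && !w   (double negation)
= w || !w   (complement / identity)
= true   (complement)

always true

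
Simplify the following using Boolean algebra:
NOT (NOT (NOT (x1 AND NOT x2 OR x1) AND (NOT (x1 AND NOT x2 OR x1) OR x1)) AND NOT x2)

NOT (NOT (NOT (x1 AND NOT x2 OR x1) AND (NOT (x1 AND NOT x2 OR x1) OR x1)) AND NOT x2)
= NOT (NOT NOT (x1 AND NOT x2 OR x1) AND NOT x2)
= NOT (NOT NOT x1 AND NOT x2)
= NOT x1 OR x2

NOT x1 OR x2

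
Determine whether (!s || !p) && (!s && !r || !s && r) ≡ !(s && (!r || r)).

E1: (!s || !p) && (!s && !r || !s && r)
    = (!s || !p) && !s   [distribution]
    = !s   [absorption]
E2: !(s && (!r || r))
    = !s   [complement / identity]
Both reduce to !s, so they are equivalent.

Yes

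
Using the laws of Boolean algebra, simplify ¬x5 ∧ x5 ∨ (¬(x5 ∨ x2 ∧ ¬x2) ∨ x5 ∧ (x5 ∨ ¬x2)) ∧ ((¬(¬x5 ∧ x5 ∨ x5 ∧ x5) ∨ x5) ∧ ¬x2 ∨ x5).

¬x5 ∧ x5 ∨ (¬(x5 ∨ x2 ∧ ¬x2) ∨ x5 ∧ (x5 ∨ ¬x2)) ∧ ((¬(¬x5 ∧ x5 ∨ x5 ∧ x5) ∨ x5) ∧ ¬x2 ∨ x5)
= ¬x5 ∧ x5 ∨ (¬(x5 ∨ x2 ∧ ¬x2) ∨ x5 ∧ (x5 ∨ ¬x2)) ∧ ((¬x5 ∨ x5) ∧ ¬x2 ∨ x5)   — distribution
= ¬x5 ∧ x5 ∨ (¬(x5 ∨ x2 ∧ ¬x2) ∨ x5 ∧ (x5 ∨ ¬x2)) ∧ (¬x2 ∨ x5)   — complement / identity
= ¬x5 ∧ x5 ∨ (¬(x5 ∨ x2 ∧ ¬x2) ∨ x5) ∧ (¬x2 ∨ x5)   — absorption
= ¬x5 ∧ x5 ∨ (¬x5 ∨ x5) ∧ (¬x2 ∨ x5)   — complement / identity
= ¬x5 ∧ x5 ∨ ¬x2 ∨ x5   — complement / identity
= ¬x2 ∨ x5   — complement / identity

¬x2 ∨ x5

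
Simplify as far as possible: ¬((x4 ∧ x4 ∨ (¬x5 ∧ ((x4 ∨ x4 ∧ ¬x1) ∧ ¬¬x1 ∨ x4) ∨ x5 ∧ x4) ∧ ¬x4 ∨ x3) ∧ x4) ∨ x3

¬((x4 ∧ x4 ∨ (¬x5 ∧ ((x4 ∨ x4 ∧ ¬x1) ∧ ¬¬x1 ∨ x4) ∨ x5 ∧ x4) ∧ ¬x4 ∨ x3) ∧ x4) ∨ x3
= ¬((x4 ∧ x4 ∨ (¬x5 ∧ ((x4 ∨ x4 ∧ ¬x1) ∧ x1 ∨ x4) ∨ x5 ∧ x4) ∧ ¬x4 ∨ x3) ∧ x4) ∨ x3   [double negation]
= ¬((x4 ∧ x4 ∨ (¬x5 ∧ (x4 ∧ x1 ∨ x4) ∨ x5 ∧ x4) ∧ ¬x4 ∨ x3) ∧ x4) ∨ x3   [absorption]
= ¬((x4 ∧ x4 ∨ (¬x5 ∧ x4 ∨ x5 ∧ x4) ∧ ¬x4 ∨ x3) ∧ x4) ∨ x3   [absorption]
= ¬((x4 ∧ x4 ∨ x4 ∧ ¬x4 ∨ x3) ∧ x4) ∨ x3   [distribution]
= ¬((x4 ∨ x3) ∧ x4) ∨ x3   [distribution]
= ¬x4 ∨ x3   [absorption]

¬x4 ∨ x3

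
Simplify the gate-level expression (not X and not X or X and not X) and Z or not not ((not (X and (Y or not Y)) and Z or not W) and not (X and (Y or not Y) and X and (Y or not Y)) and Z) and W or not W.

(not X and not X or X and not X) and Z or not not ((not (X and (Y or not Y)) and Z or not W) and not (X and (Y or not Y) and X and (Y or not Y)) and Z) and W or not W
= (not X and not X or X and not X) and Z or not not ((not (X and (Y or not Y)) and Z or not W) and not (X and (Y or not Y)) and Z) and W or not W   [idempotence]
= not X and Z or not not ((not (X and (Y or not Y)) and Z or not W) and not (X and (Y or not Y)) and Z) and W or not W   [distribution]
= not X and Z or not not (not (X and (Y or not Y)) and Z) and W or not W   [absorption]
= not X and Z or not (X and (Y or not Y)) and Z and W or not W   [double negation]
= not X and Z or not X and Z and W or not W   [complement / identity]
= not X and Z or not W   [absorption]

not X and Z or not W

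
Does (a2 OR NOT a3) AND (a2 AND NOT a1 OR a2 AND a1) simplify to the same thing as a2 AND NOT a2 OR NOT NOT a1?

E1: (a2 OR NOT a3) AND (a2 AND NOT a1 OR a2 AND a1)
    = (a2 OR NOT a3) AND a2   [distribution]
    = a2   [absorption]
E2: a2 AND NOT a2 OR NOT NOT a1
    = a2 AND NOT a2 OR a1   [double negation]
    = a1   [complement / identity]
These differ: at a1=1, a2=0, a3=1, E1 = 0 but E2 = 1.

No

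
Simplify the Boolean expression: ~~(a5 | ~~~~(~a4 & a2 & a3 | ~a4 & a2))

~~(a5 | ~~~~(~a4 & a2 & a3 | ~a4 & a2))
= ~~(a5 | ~~~~(~a4 & a2))
= ~~(a5 | ~~(~a4 & a2))
= a5 | ~~(~a4 & a2)
= a5 | ~a4 & a2

a5 | ~a4 & a2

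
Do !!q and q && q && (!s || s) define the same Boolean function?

Yes

E1: !!q
    = q
E2: q && q && (!s || s)
    = q && q
    = q
Both reduce to q, so they are equivalent.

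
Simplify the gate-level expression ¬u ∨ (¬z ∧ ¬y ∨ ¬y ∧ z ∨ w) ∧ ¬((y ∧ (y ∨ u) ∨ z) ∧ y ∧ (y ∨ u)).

¬u ∨ ¬y

¬u ∨ (¬z ∧ ¬y ∨ ¬y ∧ z ∨ w) ∧ ¬((y ∧ (y ∨ u) ∨ z) ∧ y ∧ (y ∨ u))
= ¬u ∨ (¬y ∨ w) ∧ ¬((y ∧ (y ∨ u) ∨ z) ∧ y ∧ (y ∨ u))   [distribution]
= ¬u ∨ (¬y ∨ w) ∧ ¬(y ∧ (y ∨ u))   [absorption]
= ¬u ∨ (¬y ∨ w) ∧ ¬y   [absorption]
= ¬u ∨ ¬y   [absorption]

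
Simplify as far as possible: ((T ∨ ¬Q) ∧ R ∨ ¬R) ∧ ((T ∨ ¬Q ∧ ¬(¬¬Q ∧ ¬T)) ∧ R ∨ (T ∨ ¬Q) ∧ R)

(T ∨ ¬Q) ∧ R

((T ∨ ¬Q) ∧ R ∨ ¬R) ∧ ((T ∨ ¬Q ∧ ¬(¬¬Q ∧ ¬T)) ∧ R ∨ (T ∨ ¬Q) ∧ R)
= ((T ∨ ¬Q) ∧ R ∨ ¬R) ∧ ((T ∨ ¬Q ∧ (¬Q ∨ T)) ∧ R ∨ (T ∨ ¬Q) ∧ R)
= ((T ∨ ¬Q) ∧ R ∨ ¬R) ∧ ((T ∨ ¬Q) ∧ R ∨ (T ∨ ¬Q) ∧ R)
= ((T ∨ ¬Q) ∧ R ∨ ¬R) ∧ (T ∨ ¬Q) ∧ R
= (T ∨ ¬Q) ∧ R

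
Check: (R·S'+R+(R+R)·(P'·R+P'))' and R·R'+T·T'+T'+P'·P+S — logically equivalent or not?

No

E1: (R·S'+R+(R+R)·(P'·R+P'))'
    = (R·S'+R+(R+R)·P')'   [absorption]
    = (R·S'+R+R·P')'   [idempotence]
    = (R·S'+R)'   [absorption]
    = R'   [absorption]
E2: R·R'+T·T'+T'+P'·P+S
    = R·R'+T·T'+T'+S   [complement / identity]
    = T·T'+T'+S   [complement / identity]
    = T'+S   [complement / identity]
These differ: at P=0, R=1, S=1, T=0, E1 = 0 but E2 = 1.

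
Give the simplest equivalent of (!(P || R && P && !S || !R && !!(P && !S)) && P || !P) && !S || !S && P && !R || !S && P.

!S

(!(P || R && P && !S || !R && !!(P && !S)) && P || !P) && !S || !S && P && !R || !S && P
= (!(P || R && P && !S || !R && P && !S) && P || !P) && !S || !S && P && !R || !S && P   (double negation)
= (!(P || P && !S) && P || !P) && !S || !S && P && !R || !S && P   (distribution)
= (!P && P || !P) && !S || !S && P && !R || !S && P   (absorption)
= (!P && P || !P) && !S || !S && P   (absorption)
= !P && !S || !S && P   (complement / identity)
= !S   (distribution)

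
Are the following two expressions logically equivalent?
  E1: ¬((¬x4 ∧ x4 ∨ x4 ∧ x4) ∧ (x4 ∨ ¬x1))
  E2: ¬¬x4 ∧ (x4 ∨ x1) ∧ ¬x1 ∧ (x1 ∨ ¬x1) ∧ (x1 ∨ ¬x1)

No

E1: ¬((¬x4 ∧ x4 ∨ x4 ∧ x4) ∧ (x4 ∨ ¬x1))
    = ¬(x4 ∧ (x4 ∨ ¬x1))   — distribution
    = ¬x4   — absorption
E2: ¬¬x4 ∧ (x4 ∨ x1) ∧ ¬x1 ∧ (x1 ∨ ¬x1) ∧ (x1 ∨ ¬x1)
    = ¬¬x4 ∧ (x4 ∨ x1) ∧ ¬x1 ∧ (x1 ∨ ¬x1)   — complement / identity
    = x4 ∧ (x4 ∨ x1) ∧ ¬x1 ∧ (x1 ∨ ¬x1)   — double negation
    = x4 ∧ (x4 ∨ x1) ∧ ¬x1   — complement / identity
    = x4 ∧ ¬x1   — absorption
These differ: at x1=0, x4=0, E1 = 1 but E2 = 0.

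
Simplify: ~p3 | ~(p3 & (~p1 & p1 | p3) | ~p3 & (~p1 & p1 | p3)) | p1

~p3 | ~(p3 & (~p1 & p1 | p3) | ~p3 & (~p1 & p1 | p3)) | p1
= ~p3 | ~(~p1 & p1 | p3) | p1   — distribution
= ~p3 | ~p3 | p1   — complement / identity
= ~p3 | p1   — idempotence

~p3 | p1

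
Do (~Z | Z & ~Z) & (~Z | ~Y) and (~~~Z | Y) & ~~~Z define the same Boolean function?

E1: (~Z | Z & ~Z) & (~Z | ~Y)
    = ~Z & (~Z | ~Y)   (complement / identity)
    = ~Z   (absorption)
E2: (~~~Z | Y) & ~~~Z
    = ~~~Z   (absorption)
    = ~Z   (double negation)
Both reduce to ~Z, so they are equivalent.

Yes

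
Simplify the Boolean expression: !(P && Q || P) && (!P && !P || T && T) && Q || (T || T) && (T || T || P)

!P && Q || T

!(P && Q || P) && (!P && !P || T && T) && Q || (T || T) && (T || T || P)
= !(P && Q || P) && (!P || T && T) && Q || (T || T) && (T || T || P)
= !P && (!P || T && T) && Q || (T || T) && (T || T || P)
= !P && (!P || T) && Q || (T || T) && (T || T || P)
= !P && (!P || T) && Q || T || T
= !P && Q || T || T
= !P && Q || T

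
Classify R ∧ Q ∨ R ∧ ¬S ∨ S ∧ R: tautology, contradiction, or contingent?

R ∧ Q ∨ R ∧ ¬S ∨ S ∧ R
= R ∧ Q ∨ R   [distribution]
= R   [absorption]
This depends on R, so it is not a constant.

contingent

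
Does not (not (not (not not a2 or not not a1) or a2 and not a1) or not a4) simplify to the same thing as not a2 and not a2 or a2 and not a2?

E1: not (not (not (not not a2 or not not a1) or a2 and not a1) or not a4)
    = not (not (not a2 and not a1 or a2 and not a1) or not a4)   — De Morgan
    = not (not not a1 or not a4)   — distribution
    = not a1 and a4   — De Morgan
E2: not a2 and not a2 or a2 and not a2
    = not a2   — distribution
These differ: at a1=0, a2=0, a4=0, E1 = 0 but E2 = 1.

No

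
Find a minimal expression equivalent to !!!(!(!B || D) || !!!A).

(!B || D) && A

!!!(!(!B || D) || !!!A)
= !!!(!(!B || D) || !A)   [double negation]
= !(!(!B || D) || !A)   [double negation]
= (!B || D) && A   [De Morgan]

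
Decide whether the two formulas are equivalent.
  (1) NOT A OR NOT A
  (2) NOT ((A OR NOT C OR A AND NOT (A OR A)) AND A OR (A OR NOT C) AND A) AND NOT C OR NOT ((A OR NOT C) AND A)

Yes

E1: NOT A OR NOT A
    = NOT A   — idempotence
E2: NOT ((A OR NOT C OR A AND NOT (A OR A)) AND A OR (A OR NOT C) AND A) AND NOT C OR NOT ((A OR NOT C) AND A)
    = NOT ((A OR NOT C OR A AND NOT A) AND A OR (A OR NOT C) AND A) AND NOT C OR NOT ((A OR NOT C) AND A)   — idempotence
    = NOT ((A OR NOT C) AND A OR (A OR NOT C) AND A) AND NOT C OR NOT ((A OR NOT C) AND A)   — complement / identity
    = NOT ((A OR NOT C) AND A) AND NOT C OR NOT ((A OR NOT C) AND A)   — idempotence
    = NOT ((A OR NOT C) AND A)   — absorption
    = NOT A   — absorption
Both reduce to NOT A, so they are equivalent.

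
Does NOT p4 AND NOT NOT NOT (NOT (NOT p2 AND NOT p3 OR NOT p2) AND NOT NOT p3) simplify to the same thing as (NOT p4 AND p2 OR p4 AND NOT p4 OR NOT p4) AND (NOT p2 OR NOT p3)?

Yes

E1: NOT p4 AND NOT NOT NOT (NOT (NOT p2 AND NOT p3 OR NOT p2) AND NOT NOT p3)
    = NOT p4 AND NOT NOT NOT (NOT NOT p2 AND NOT NOT p3)   (absorption)
    = NOT p4 AND NOT (NOT NOT p2 AND NOT NOT p3)   (double negation)
    = NOT p4 AND (NOT p2 OR NOT p3)   (De Morgan)
E2: (NOT p4 AND p2 OR p4 AND NOT p4 OR NOT p4) AND (NOT p2 OR NOT p3)
    = (NOT p4 AND p2 OR NOT p4) AND (NOT p2 OR NOT p3)   (complement / identity)
    = NOT p4 AND (NOT p2 OR NOT p3)   (absorption)
Both reduce to NOT p4 AND (NOT p2 OR NOT p3), so they are equivalent.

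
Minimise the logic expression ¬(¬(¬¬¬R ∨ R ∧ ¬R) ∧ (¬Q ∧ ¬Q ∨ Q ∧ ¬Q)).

¬(¬(¬¬¬R ∨ R ∧ ¬R) ∧ (¬Q ∧ ¬Q ∨ Q ∧ ¬Q))
= ¬(¬¬¬¬R ∧ (¬Q ∧ ¬Q ∨ Q ∧ ¬Q))
= ¬(¬¬¬¬R ∧ ¬Q)
= ¬(¬¬R ∧ ¬Q)
= ¬R ∨ Q

¬R ∨ Q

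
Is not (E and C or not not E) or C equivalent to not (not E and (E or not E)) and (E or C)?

E1: not (E and C or not not E) or C
    = not (E and C or E) or C
    = not E or C
E2: not (not E and (E or not E)) and (E or C)
    = not not E and (E or C)
    = E and (E or C)
    = E
These differ: at C=0, E=0, E1 = 1 but E2 = 0.

No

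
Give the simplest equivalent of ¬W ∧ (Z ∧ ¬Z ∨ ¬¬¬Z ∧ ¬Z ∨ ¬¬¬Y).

¬W ∧ (¬Z ∨ ¬Y)

¬W ∧ (Z ∧ ¬Z ∨ ¬¬¬Z ∧ ¬Z ∨ ¬¬¬Y)
= ¬W ∧ (Z ∧ ¬Z ∨ ¬¬¬Z ∧ ¬Z ∨ ¬Y)
= ¬W ∧ (Z ∧ ¬Z ∨ ¬Z ∧ ¬Z ∨ ¬Y)
= ¬W ∧ (¬Z ∨ ¬Y)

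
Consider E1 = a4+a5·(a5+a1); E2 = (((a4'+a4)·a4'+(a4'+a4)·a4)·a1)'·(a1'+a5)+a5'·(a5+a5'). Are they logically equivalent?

No

E1: a4+a5·(a5+a1)
    = a4+a5   [absorption]
E2: (((a4'+a4)·a4'+(a4'+a4)·a4)·a1)'·(a1'+a5)+a5'·(a5+a5')
    = (((a4'+a4)·a4'+(a4'+a4)·a4)·a1)'·(a1'+a5)+a5'   [complement / identity]
    = ((a4'+a4)·a1)'·(a1'+a5)+a5'   [distribution]
    = a1'·(a1'+a5)+a5'   [complement / identity]
    = a1'+a5'   [absorption]
These differ: at a1=1, a4=0, a5=0, E1 = 0 but E2 = 1.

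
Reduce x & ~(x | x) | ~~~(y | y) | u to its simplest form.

x & ~(x | x) | ~~~(y | y) | u
= x & ~x | ~~~(y | y) | u   — idempotence
= ~~~(y | y) | u   — complement / identity
= ~~~y | u   — idempotence
= ~y | u   — double negation

~y | u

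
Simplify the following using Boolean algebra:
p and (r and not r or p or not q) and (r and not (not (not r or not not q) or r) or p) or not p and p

p and (r and not r or p or not q) and (r and not (not (not r or not not q) or r) or p) or not p and p
= p and (r and not r or p or not q) and (r and not (r and not q or r) or p) or not p and p   — De Morgan
= p and (r and not r or p or not q) and (r and not r or p) or not p and p   — absorption
= p and (r and not r or p) or not p and p   — absorption
= p and p or not p and p   — complement / identity
= p   — distribution

p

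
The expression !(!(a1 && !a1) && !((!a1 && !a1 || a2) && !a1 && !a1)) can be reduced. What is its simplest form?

!(!(a1 && !a1) && !((!a1 && !a1 || a2) && !a1 && !a1))
= a1 && !a1 || (!a1 && !a1 || a2) && !a1 && !a1
= a1 && !a1 || !a1 && !a1
= !a1

!a1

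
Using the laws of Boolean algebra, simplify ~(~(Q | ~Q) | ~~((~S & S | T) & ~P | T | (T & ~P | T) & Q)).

~(~(Q | ~Q) | ~~((~S & S | T) & ~P | T | (T & ~P | T) & Q))
= (Q | ~Q) & ~((~S & S | T) & ~P | T | (T & ~P | T) & Q)
= ~((~S & S | T) & ~P | T | (T & ~P | T) & Q)
= ~(T & ~P | T | (T & ~P | T) & Q)
= ~(T & ~P | T)
= ~T

~T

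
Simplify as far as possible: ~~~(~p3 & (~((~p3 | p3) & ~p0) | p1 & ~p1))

~~~(~p3 & (~((~p3 | p3) & ~p0) | p1 & ~p1))
= ~(~p3 & (~((~p3 | p3) & ~p0) | p1 & ~p1))   — double negation
= ~(~p3 & ~((~p3 | p3) & ~p0))   — complement / identity
= ~(~p3 & ~~p0)   — complement / identity
= p3 | ~p0   — De Morgan

p3 | ~p0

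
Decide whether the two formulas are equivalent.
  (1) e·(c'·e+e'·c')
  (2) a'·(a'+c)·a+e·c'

Yes

E1: e·(c'·e+e'·c')
    = e·c'
E2: a'·(a'+c)·a+e·c'
    = a'·a+e·c'
    = e·c'
Both reduce to e·c', so they are equivalent.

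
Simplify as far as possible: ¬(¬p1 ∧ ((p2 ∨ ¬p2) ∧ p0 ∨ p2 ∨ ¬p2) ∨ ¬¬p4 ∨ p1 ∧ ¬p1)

¬(¬p1 ∧ ((p2 ∨ ¬p2) ∧ p0 ∨ p2 ∨ ¬p2) ∨ ¬¬p4 ∨ p1 ∧ ¬p1)
= ¬(¬p1 ∧ (p2 ∨ ¬p2) ∨ ¬¬p4 ∨ p1 ∧ ¬p1)   [absorption]
= ¬(¬p1 ∧ (p2 ∨ ¬p2) ∨ ¬¬p4)   [complement / identity]
= ¬(¬p1 ∨ ¬¬p4)   [complement / identity]
= p1 ∧ ¬p4   [De Morgan]

p1 ∧ ¬p4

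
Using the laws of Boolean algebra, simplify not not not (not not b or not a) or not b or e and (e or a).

not not not (not not b or not a) or not b or e and (e or a)
= not not not (not not b or not a) or not b or e
= not not (not b and a) or not b or e
= not b and a or not b or e
= not b or e

not b or e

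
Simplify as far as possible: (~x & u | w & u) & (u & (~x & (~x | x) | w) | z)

u & (~x | w)

(~x & u | w & u) & (u & (~x & (~x | x) | w) | z)
= (~x & u | w & u) & (u & (~x | w) | z)   [complement / identity]
= u & (~x | w) & (u & (~x | w) | z)   [distribution]
= u & (~x | w)   [absorption]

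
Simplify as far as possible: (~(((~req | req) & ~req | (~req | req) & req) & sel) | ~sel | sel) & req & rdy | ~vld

req & rdy | ~vld

(~(((~req | req) & ~req | (~req | req) & req) & sel) | ~sel | sel) & req & rdy | ~vld
= (~((~req | req) & sel) | ~sel | sel) & req & rdy | ~vld   [distribution]
= (~sel | ~sel | sel) & req & rdy | ~vld   [complement / identity]
= (~sel | sel) & req & rdy | ~vld   [idempotence]
= req & rdy | ~vld   [complement / identity]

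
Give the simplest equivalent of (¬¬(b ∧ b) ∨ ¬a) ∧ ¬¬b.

b

(¬¬(b ∧ b) ∨ ¬a) ∧ ¬¬b
= (¬¬b ∨ ¬a) ∧ ¬¬b   (idempotence)
= ¬¬b   (absorption)
= b   (double negation)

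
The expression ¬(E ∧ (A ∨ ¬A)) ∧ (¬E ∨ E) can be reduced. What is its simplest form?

¬(E ∧ (A ∨ ¬A)) ∧ (¬E ∨ E)
= ¬E ∧ (¬E ∨ E)   (complement / identity)
= ¬E   (complement / identity)

¬E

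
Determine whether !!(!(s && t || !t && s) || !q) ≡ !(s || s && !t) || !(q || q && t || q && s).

E1: !!(!(s && t || !t && s) || !q)
    = !!(!s || !q)   (distribution)
    = !s || !q   (double negation)
E2: !(s || s && !t) || !(q || q && t || q && s)
    = !(s || s && !t) || !(q || q && s)   (absorption)
    = !s || !(q || q && s)   (absorption)
    = !s || !q   (absorption)
Both reduce to !s || !q, so they are equivalent.

Yes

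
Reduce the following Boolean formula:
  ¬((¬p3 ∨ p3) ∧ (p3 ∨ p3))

¬p3

¬((¬p3 ∨ p3) ∧ (p3 ∨ p3))
= ¬(p3 ∨ p3)
= ¬p3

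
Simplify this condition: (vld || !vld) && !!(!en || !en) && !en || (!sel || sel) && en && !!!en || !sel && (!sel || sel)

(vld || !vld) && !!(!en || !en) && !en || (!sel || sel) && en && !!!en || !sel && (!sel || sel)
= (vld || !vld) && !!(!en || !en) && !en || (!sel || sel) && en && !!!en || !sel
= (vld || !vld) && !!!en && !en || (!sel || sel) && en && !!!en || !sel
= (vld || !vld) && !!!en && !en || en && !!!en || !sel
= !!!en && !en || en && !!!en || !sel
= !!!en || !sel
= !en || !sel

!en || !sel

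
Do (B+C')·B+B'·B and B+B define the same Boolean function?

E1: (B+C')·B+B'·B
    = B+B'·B   (absorption)
    = B   (complement / identity)
E2: B+B
    = B   (idempotence)
Both reduce to B, so they are equivalent.

Yes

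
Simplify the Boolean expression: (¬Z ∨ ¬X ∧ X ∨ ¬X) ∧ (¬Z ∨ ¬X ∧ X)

(¬Z ∨ ¬X ∧ X ∨ ¬X) ∧ (¬Z ∨ ¬X ∧ X)
= ¬Z ∨ ¬X ∧ X   (absorption)
= ¬Z   (complement / identity)

¬Z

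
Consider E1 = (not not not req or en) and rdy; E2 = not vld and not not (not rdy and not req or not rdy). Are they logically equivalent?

No

E1: (not not not req or en) and rdy
    = (not req or en) and rdy   [double negation]
E2: not vld and not not (not rdy and not req or not rdy)
    = not vld and not not not rdy   [absorption]
    = not vld and not rdy   [double negation]
These differ: at en=0, rdy=0, req=0, vld=0, E1 = 0 but E2 = 1.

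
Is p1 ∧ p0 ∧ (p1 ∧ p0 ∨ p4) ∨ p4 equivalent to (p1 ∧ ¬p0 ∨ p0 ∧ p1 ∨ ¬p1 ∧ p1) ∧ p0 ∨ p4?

E1: p1 ∧ p0 ∧ (p1 ∧ p0 ∨ p4) ∨ p4
    = p1 ∧ p0 ∨ p4   (absorption)
E2: (p1 ∧ ¬p0 ∨ p0 ∧ p1 ∨ ¬p1 ∧ p1) ∧ p0 ∨ p4
    = (p1 ∧ ¬p0 ∨ p0 ∧ p1) ∧ p0 ∨ p4   (complement / identity)
    = p1 ∧ p0 ∨ p4   (distribution)
Both reduce to p1 ∧ p0 ∨ p4, so they are equivalent.

Yes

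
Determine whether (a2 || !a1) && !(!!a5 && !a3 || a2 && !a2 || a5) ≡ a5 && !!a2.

No

E1: (a2 || !a1) && !(!!a5 && !a3 || a2 && !a2 || a5)
    = (a2 || !a1) && !(!!a5 && !a3 || a5)
    = (a2 || !a1) && !(a5 && !a3 || a5)
    = (a2 || !a1) && !a5
E2: a5 && !!a2
    = a5 && a2
These differ: at a1=0, a2=0, a3=0, a5=0, E1 = 1 but E2 = 0.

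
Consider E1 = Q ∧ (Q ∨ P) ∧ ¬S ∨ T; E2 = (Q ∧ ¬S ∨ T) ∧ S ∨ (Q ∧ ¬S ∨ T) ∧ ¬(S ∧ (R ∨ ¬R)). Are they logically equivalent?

E1: Q ∧ (Q ∨ P) ∧ ¬S ∨ T
    = Q ∧ ¬S ∨ T   [absorption]
E2: (Q ∧ ¬S ∨ T) ∧ S ∨ (Q ∧ ¬S ∨ T) ∧ ¬(S ∧ (R ∨ ¬R))
    = (Q ∧ ¬S ∨ T) ∧ S ∨ (Q ∧ ¬S ∨ T) ∧ ¬S   [complement / identity]
    = Q ∧ ¬S ∨ T   [distribution]
Both reduce to Q ∧ ¬S ∨ T, so they are equivalent.

Yes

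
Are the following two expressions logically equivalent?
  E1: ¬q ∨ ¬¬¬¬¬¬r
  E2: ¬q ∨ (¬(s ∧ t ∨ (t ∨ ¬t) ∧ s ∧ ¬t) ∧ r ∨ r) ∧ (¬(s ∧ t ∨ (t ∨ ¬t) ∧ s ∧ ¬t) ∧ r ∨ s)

Yes

E1: ¬q ∨ ¬¬¬¬¬¬r
    = ¬q ∨ ¬¬¬¬r   [double negation]
    = ¬q ∨ ¬¬r   [double negation]
    = ¬q ∨ r   [double negation]
E2: ¬q ∨ (¬(s ∧ t ∨ (t ∨ ¬t) ∧ s ∧ ¬t) ∧ r ∨ r) ∧ (¬(s ∧ t ∨ (t ∨ ¬t) ∧ s ∧ ¬t) ∧ r ∨ s)
    = ¬q ∨ ¬(s ∧ t ∨ (t ∨ ¬t) ∧ s ∧ ¬t) ∧ r ∨ r ∧ s   [distribution]
    = ¬q ∨ ¬(s ∧ t ∨ s ∧ ¬t) ∧ r ∨ r ∧ s   [complement / identity]
    = ¬q ∨ ¬s ∧ r ∨ r ∧ s   [distribution]
    = ¬q ∨ r   [distribution]
Both reduce to ¬q ∨ r, so they are equivalent.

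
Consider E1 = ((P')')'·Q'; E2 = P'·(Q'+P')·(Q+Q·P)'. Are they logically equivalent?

Yes

E1: ((P')')'·Q'
    = P'·Q'
E2: P'·(Q'+P')·(Q+Q·P)'
    = P'·(Q'+P')·Q'
    = P'·Q'
Both reduce to P'·Q', so they are equivalent.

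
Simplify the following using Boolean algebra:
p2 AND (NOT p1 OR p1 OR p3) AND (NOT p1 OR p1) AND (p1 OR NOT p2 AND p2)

p2 AND (NOT p1 OR p1 OR p3) AND (NOT p1 OR p1) AND (p1 OR NOT p2 AND p2)
= p2 AND (NOT p1 OR p1) AND (p1 OR NOT p2 AND p2)   (absorption)
= p2 AND (NOT p1 OR p1) AND p1   (complement / identity)
= p2 AND p1   (complement / identity)

p2 AND p1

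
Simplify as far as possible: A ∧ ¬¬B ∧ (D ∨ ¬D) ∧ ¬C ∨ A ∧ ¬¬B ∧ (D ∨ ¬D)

A ∧ ¬¬B ∧ (D ∨ ¬D) ∧ ¬C ∨ A ∧ ¬¬B ∧ (D ∨ ¬D)
= A ∧ ¬¬B ∧ (D ∨ ¬D)   [absorption]
= A ∧ ¬¬B   [complement / identity]
= A ∧ B   [double negation]

A ∧ B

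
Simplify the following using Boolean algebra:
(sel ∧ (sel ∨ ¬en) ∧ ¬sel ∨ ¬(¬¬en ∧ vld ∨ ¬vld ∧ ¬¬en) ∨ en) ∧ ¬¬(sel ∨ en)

sel ∨ en

(sel ∧ (sel ∨ ¬en) ∧ ¬sel ∨ ¬(¬¬en ∧ vld ∨ ¬vld ∧ ¬¬en) ∨ en) ∧ ¬¬(sel ∨ en)
= (sel ∧ ¬sel ∨ ¬(¬¬en ∧ vld ∨ ¬vld ∧ ¬¬en) ∨ en) ∧ ¬¬(sel ∨ en)
= (¬(¬¬en ∧ vld ∨ ¬vld ∧ ¬¬en) ∨ en) ∧ ¬¬(sel ∨ en)
= (¬(¬¬en ∧ vld ∨ ¬vld ∧ ¬¬en) ∨ en) ∧ (sel ∨ en)
= (¬¬¬en ∨ en) ∧ (sel ∨ en)
= (¬en ∨ en) ∧ (sel ∨ en)
= sel ∨ en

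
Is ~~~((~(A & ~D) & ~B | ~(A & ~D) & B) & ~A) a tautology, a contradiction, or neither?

neither

~~~((~(A & ~D) & ~B | ~(A & ~D) & B) & ~A)
= ~~~(~(A & ~D) & ~A)   (distribution)
= ~~(A & ~D | A)   (De Morgan)
= A & ~D | A   (double negation)
= A   (absorption)
This depends on A, so it is not a constant.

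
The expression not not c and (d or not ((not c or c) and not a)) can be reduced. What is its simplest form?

c and (d or a)

not not c and (d or not ((not c or c) and not a))
= c and (d or not ((not c or c) and not a))   [double negation]
= c and (d or not not a)   [complement / identity]
= c and (d or a)   [double negation]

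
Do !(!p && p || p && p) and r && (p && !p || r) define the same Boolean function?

E1: !(!p && p || p && p)
    = !p   — distribution
E2: r && (p && !p || r)
    = r && r   — complement / identity
    = r   — idempotence
These differ: at p=0, r=0, E1 = 1 but E2 = 0.

No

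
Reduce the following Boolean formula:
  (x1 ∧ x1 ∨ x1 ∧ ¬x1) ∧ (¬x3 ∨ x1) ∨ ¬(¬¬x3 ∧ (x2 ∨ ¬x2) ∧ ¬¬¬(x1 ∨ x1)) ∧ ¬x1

¬x3 ∨ x1

(x1 ∧ x1 ∨ x1 ∧ ¬x1) ∧ (¬x3 ∨ x1) ∨ ¬(¬¬x3 ∧ (x2 ∨ ¬x2) ∧ ¬¬¬(x1 ∨ x1)) ∧ ¬x1
= (x1 ∧ x1 ∨ x1 ∧ ¬x1) ∧ (¬x3 ∨ x1) ∨ ¬(¬¬x3 ∧ ¬¬¬(x1 ∨ x1)) ∧ ¬x1   — complement / identity
= (x1 ∧ x1 ∨ x1 ∧ ¬x1) ∧ (¬x3 ∨ x1) ∨ ¬(¬¬x3 ∧ ¬(x1 ∨ x1)) ∧ ¬x1   — double negation
= (x1 ∧ x1 ∨ x1 ∧ ¬x1) ∧ (¬x3 ∨ x1) ∨ ¬(¬¬x3 ∧ ¬x1) ∧ ¬x1   — idempotence
= (x1 ∧ x1 ∨ x1 ∧ ¬x1) ∧ (¬x3 ∨ x1) ∨ (¬x3 ∨ x1) ∧ ¬x1   — De Morgan
= x1 ∧ (¬x3 ∨ x1) ∨ (¬x3 ∨ x1) ∧ ¬x1   — distribution
= ¬x3 ∨ x1   — distribution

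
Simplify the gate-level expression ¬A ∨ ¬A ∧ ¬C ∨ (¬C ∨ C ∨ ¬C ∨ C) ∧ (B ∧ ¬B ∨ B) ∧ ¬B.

¬A ∨ ¬A ∧ ¬C ∨ (¬C ∨ C ∨ ¬C ∨ C) ∧ (B ∧ ¬B ∨ B) ∧ ¬B
= ¬A ∨ ¬A ∧ ¬C ∨ (¬C ∨ C) ∧ (B ∧ ¬B ∨ B) ∧ ¬B   — idempotence
= ¬A ∨ ¬A ∧ ¬C ∨ (¬C ∨ C) ∧ B ∧ ¬B   — complement / identity
= ¬A ∨ ¬A ∧ ¬C ∨ B ∧ ¬B   — complement / identity
= ¬A ∨ ¬A ∧ ¬C   — complement / identity
= ¬A   — absorption

¬A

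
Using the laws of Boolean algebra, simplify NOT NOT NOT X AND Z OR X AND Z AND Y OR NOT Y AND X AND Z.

Z

NOT NOT NOT X AND Z OR X AND Z AND Y OR NOT Y AND X AND Z
= NOT NOT NOT X AND Z OR X AND Z   (distribution)
= NOT X AND Z OR X AND Z   (double negation)
= Z   (distribution)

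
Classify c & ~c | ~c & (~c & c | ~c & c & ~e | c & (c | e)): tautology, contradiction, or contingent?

contradiction

c & ~c | ~c & (~c & c | ~c & c & ~e | c & (c | e))
= c & ~c | ~c & (~c & c | ~c & c & ~e | c)   — absorption
= ~c & (~c & c | ~c & c & ~e | c)   — complement / identity
= ~c & (~c & c | c)   — absorption
= ~c & c   — complement / identity
= 0   — complement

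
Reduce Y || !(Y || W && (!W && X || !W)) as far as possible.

Y || !(Y || W && (!W && X || !W))
= Y || !(Y || W && !W)   (absorption)
= Y || !Y   (complement / identity)
= true   (complement)

true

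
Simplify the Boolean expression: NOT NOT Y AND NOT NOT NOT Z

NOT NOT Y AND NOT NOT NOT Z
= Y AND NOT NOT NOT Z   — double negation
= Y AND NOT Z   — double negation

Y AND NOT Z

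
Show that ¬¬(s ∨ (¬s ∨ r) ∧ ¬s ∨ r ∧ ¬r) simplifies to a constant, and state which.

¬¬(s ∨ (¬s ∨ r) ∧ ¬s ∨ r ∧ ¬r)
= ¬¬(s ∨ ¬s ∨ r ∧ ¬r)   (absorption)
= ¬¬(s ∨ ¬s)   (complement / identity)
= s ∨ ¬s   (double negation)
= True   (complement)

True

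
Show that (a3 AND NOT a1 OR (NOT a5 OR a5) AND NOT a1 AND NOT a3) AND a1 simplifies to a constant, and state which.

(a3 AND NOT a1 OR (NOT a5 OR a5) AND NOT a1 AND NOT a3) AND a1
= (a3 AND NOT a1 OR NOT a1 AND NOT a3) AND a1   [complement / identity]
= NOT a1 AND a1   [distribution]
= FALSE   [complement]

FALSE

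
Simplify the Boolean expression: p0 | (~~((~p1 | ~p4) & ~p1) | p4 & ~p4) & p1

p0

p0 | (~~((~p1 | ~p4) & ~p1) | p4 & ~p4) & p1
= p0 | (~~~p1 | p4 & ~p4) & p1
= p0 | (~p1 | p4 & ~p4) & p1
= p0 | ~p1 & p1
= p0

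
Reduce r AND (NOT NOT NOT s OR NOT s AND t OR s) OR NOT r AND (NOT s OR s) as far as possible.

TRUE

r AND (NOT NOT NOT s OR NOT s AND t OR s) OR NOT r AND (NOT s OR s)
= r AND (NOT s OR NOT s AND t OR s) OR NOT r AND (NOT s OR s)   [double negation]
= r AND (NOT s OR s) OR NOT r AND (NOT s OR s)   [absorption]
= NOT s OR s   [distribution]
= TRUE   [complement]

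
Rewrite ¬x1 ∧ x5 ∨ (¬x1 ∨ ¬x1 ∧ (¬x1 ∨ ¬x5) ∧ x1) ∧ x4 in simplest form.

¬x1 ∧ x5 ∨ (¬x1 ∨ ¬x1 ∧ (¬x1 ∨ ¬x5) ∧ x1) ∧ x4
= ¬x1 ∧ x5 ∨ (¬x1 ∨ ¬x1 ∧ x1) ∧ x4
= ¬x1 ∧ x5 ∨ ¬x1 ∧ x4
= ¬x1 ∧ (x5 ∨ x4)

¬x1 ∧ (x5 ∨ x4)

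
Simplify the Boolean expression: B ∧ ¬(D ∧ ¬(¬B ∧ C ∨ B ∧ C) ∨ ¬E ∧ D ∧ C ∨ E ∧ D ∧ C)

B ∧ ¬(D ∧ ¬(¬B ∧ C ∨ B ∧ C) ∨ ¬E ∧ D ∧ C ∨ E ∧ D ∧ C)
= B ∧ ¬(D ∧ ¬C ∨ ¬E ∧ D ∧ C ∨ E ∧ D ∧ C)
= B ∧ ¬(D ∧ ¬C ∨ D ∧ C)
= B ∧ ¬D

B ∧ ¬D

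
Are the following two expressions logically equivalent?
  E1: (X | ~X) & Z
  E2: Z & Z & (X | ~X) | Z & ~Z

Yes

E1: (X | ~X) & Z
    = Z   — complement / identity
E2: Z & Z & (X | ~X) | Z & ~Z
    = Z & Z | Z & ~Z   — complement / identity
    = Z   — distribution
Both reduce to Z, so they are equivalent.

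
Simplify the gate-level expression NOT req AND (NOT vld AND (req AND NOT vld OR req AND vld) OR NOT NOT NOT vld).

NOT req AND NOT vld

NOT req AND (NOT vld AND (req AND NOT vld OR req AND vld) OR NOT NOT NOT vld)
= NOT req AND (NOT vld AND req OR NOT NOT NOT vld)   [distribution]
= NOT req AND (NOT vld AND req OR NOT vld)   [double negation]
= NOT req AND NOT vld   [absorption]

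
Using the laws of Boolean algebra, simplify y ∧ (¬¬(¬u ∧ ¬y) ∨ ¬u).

y ∧ ¬u

y ∧ (¬¬(¬u ∧ ¬y) ∨ ¬u)
= y ∧ (¬u ∧ ¬y ∨ ¬u)   (double negation)
= y ∧ ¬u   (absorption)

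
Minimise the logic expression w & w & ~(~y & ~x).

w & w & ~(~y & ~x)
= w & ~(~y & ~x)
= w & (y | x)

w & (y | x)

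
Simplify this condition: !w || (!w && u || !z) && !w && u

!w || (!w && u || !z) && !w && u
= !w || !w && u   [absorption]
= !w   [absorption]

!w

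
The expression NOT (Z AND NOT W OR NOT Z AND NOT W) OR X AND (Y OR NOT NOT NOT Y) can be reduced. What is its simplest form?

W OR X

NOT (Z AND NOT W OR NOT Z AND NOT W) OR X AND (Y OR NOT NOT NOT Y)
= NOT NOT W OR X AND (Y OR NOT NOT NOT Y)
= NOT NOT W OR X AND (Y OR NOT Y)
= W OR X AND (Y OR NOT Y)
= W OR X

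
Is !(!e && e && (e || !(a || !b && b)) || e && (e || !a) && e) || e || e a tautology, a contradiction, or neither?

tautology

!(!e && e && (e || !(a || !b && b)) || e && (e || !a) && e) || e || e
= !(!e && e && (e || !(a || !b && b)) || e && (e || !a) && e) || e   — idempotence
= !(!e && e && (e || !a) || e && (e || !a) && e) || e   — complement / identity
= !(e && (e || !a)) || e   — distribution
= !e || e   — absorption
= true   — complement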